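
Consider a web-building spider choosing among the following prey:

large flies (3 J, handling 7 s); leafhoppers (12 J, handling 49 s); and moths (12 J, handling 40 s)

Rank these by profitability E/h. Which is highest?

Profitability E/h (J/s): large flies = 3/7 = 0.429, leafhoppers = 12/49 = 0.245, moths = 12/40 = 0.3.
Ranked: large flies > moths > leafhoppers.

large flies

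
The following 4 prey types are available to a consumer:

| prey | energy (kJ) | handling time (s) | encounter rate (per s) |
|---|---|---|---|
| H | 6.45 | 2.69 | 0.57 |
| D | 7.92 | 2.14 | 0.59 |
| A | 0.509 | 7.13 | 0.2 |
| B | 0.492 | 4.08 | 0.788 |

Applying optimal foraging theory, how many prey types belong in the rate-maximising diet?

2

Profitabilities (E/h, kJ/s): D 3.7, H 2.4, B 0.121, A 0.0714. Add prey in this order while the next type's profitability exceeds the intake rate on those already taken.
Rate on top 1: 2.065. H: 2.4 > 2.065 → include.
Rate on top 2: 2.2. B: 0.121 < 2.2 → exclude; stop.
Optimal diet: D, H — 2 of 4 types.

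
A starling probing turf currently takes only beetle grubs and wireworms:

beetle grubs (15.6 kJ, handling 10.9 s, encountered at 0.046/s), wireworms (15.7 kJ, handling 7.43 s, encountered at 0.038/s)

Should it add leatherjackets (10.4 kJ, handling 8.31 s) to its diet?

Intake rate on the current diet: R = (0.046×15.6 + 0.038×15.7) / (1 + 0.046×10.9 + 0.038×7.43) = 1.314/1.784 = 0.7368 kJ/s.
Profitability of leatherjackets: 10.4/8.31 = 1.252 kJ/s.
Since 1.252 > R, including leatherjackets increases the long-run rate.

Yes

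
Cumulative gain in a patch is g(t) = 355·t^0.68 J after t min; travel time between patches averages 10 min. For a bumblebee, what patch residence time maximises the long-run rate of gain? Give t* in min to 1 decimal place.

21.3 min

Maximise g(t)/(T+t): set derivative to zero → g'(t)(T+t) = g(t).
g'(t) = 0.68·355·t^-0.32. Setting 0.68·355·t^-0.32 = 355·t^0.68/(10+t) gives 0.68(10+t) = t, so 0.32·t = 0.68×10.
t* = 0.68×10/0.32 = 21.25 min.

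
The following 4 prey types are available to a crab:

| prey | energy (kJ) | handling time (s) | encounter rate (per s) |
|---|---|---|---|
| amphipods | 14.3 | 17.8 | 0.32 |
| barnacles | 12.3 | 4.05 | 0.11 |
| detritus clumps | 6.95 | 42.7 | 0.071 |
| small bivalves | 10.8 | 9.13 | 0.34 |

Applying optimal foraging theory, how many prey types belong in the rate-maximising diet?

2

Rank by E/h (kJ/s): barnacles 3.04, small bivalves 1.18, amphipods 0.803, detritus clumps 0.163. Include each in turn until the next type's E/h falls below the running intake rate.
Rate on top 1: 0.936. small bivalves: 1.18 > 0.936 → include.
Rate on top 2: 1.104. amphipods: 0.803 < 1.104 → exclude; stop.
Optimal diet: barnacles, small bivalves — 2 of 4 types.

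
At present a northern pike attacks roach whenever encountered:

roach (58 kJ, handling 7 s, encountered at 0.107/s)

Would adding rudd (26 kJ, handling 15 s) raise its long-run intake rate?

No

Intake rate on the current diet: R = (0.107×58) / (1 + 0.107×7) = 6.206/1.749 = 3.548 kJ/s.
Profitability of rudd: 26/15 = 1.733 kJ/s.
1.733 < 3.548, so adding rudd would lower the average — exclude it.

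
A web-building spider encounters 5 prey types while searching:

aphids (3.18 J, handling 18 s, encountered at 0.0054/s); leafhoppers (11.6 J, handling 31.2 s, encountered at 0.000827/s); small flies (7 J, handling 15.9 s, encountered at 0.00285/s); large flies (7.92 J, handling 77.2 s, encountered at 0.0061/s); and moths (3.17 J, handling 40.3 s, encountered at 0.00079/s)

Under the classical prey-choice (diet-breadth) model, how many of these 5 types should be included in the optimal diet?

5

E/h in descending order: small flies 0.44, leafhoppers 0.372, aphids 0.177, large flies 0.103, moths 0.0787 J/s. The optimal diet is the largest prefix of this list for which every included type satisfies E_i/h_i > R on the types above it.
Rate on top 1: 0.01909. leafhoppers: 0.372 > 0.01909 → include.
Rate on top 2: 0.02758. aphids: 0.177 > 0.02758 → include.
Rate on top 3: 0.03999. large flies: 0.103 > 0.03999 → include.
Rate on top 4: 0.05797. moths: 0.0787 > 0.05797 → include.
Optimal diet: small flies, leafhoppers, aphids, large flies, moths — 5 of 5 types.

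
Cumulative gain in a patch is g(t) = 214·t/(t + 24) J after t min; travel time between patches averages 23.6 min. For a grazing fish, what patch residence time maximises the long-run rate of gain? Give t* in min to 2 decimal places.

23.80 min

Optimal t* satisfies g'(t*) = g(t*)/(T + t*).
g'(t) = 214·24/(t + 24)². Setting 214·24/(t+24)² = 214t/[(t+24)(23.6+t)] gives 24(23.6+t) = t(t+24), so t² = 24×23.6 = 566.4.
t* = √566.4 = 23.8 min.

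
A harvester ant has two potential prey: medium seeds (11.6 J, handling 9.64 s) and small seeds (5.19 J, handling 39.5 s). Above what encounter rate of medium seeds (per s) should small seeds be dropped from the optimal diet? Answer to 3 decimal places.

Drop small seeds once their profitability E₂/h₂ falls below the rate achievable on medium seeds alone: E₂/h₂ = λE₁/(1 + λh₁).
Solve for λ: λE₁h₂ = E₂(1 + λh₁) → λ(E₁h₂ − E₂h₁) = E₂ → λ = E₂/(E₁h₂ − E₂h₁).
λ = 5.19/(11.6×39.5 − 5.19×9.64) = 5.19/408.2 = 0.01272 per s.

0.013 per s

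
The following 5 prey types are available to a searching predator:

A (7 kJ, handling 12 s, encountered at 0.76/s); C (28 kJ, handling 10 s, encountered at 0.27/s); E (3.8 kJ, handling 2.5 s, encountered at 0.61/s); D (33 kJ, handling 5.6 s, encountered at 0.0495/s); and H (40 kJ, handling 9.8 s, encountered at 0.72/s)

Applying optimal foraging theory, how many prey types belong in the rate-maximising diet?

2

Profitabilities (E/h, kJ/s): D 5.89, H 4.08, C 2.8, E 1.52, A 0.583. Add prey in this order while the next type's profitability exceeds the intake rate on those already taken.
Rate on top 1: 1.279. H: 4.08 > 1.279 → include.
Rate on top 2: 3.652. C: 2.8 < 3.652 → exclude; stop.
Optimal diet: D, H — 2 of 5 types.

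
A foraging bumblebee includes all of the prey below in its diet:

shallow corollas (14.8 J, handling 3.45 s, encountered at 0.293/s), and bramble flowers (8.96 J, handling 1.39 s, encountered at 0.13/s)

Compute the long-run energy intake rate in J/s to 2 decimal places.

2.51 J/s

Energy encountered per unit search time: 0.293×14.8 + 0.13×8.96 = 5.501 J/s.
Handling time per unit search time: 0.293×3.45 + 0.13×1.39 = 1.192.
Rate = 5.501/(1 + 1.192) = 2.51 J/s.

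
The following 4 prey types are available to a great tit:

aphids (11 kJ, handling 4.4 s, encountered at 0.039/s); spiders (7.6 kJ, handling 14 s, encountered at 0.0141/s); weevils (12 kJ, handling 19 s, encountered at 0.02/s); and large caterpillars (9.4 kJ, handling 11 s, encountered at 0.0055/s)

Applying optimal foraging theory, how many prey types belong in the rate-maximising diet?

Profitabilities (E/h, kJ/s): aphids 2.5, large caterpillars 0.855, weevils 0.632, spiders 0.543. Add prey in this order while the next type's profitability exceeds the intake rate on those already taken.
Rate on top 1: 0.3662. large caterpillars: 0.855 > 0.3662 → include.
Rate on top 2: 0.3901. weevils: 0.632 > 0.3901 → include.
Rate on top 3: 0.4471. spiders: 0.543 > 0.4471 → include.
Optimal diet: aphids, large caterpillars, weevils, spiders — 4 of 4 types.

4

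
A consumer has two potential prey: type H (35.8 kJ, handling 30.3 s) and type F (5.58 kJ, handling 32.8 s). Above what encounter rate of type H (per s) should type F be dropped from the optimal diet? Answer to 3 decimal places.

The zero-one rule: include type F iff E₂/h₂ > λE₁/(1+λh₁). Equality gives the switch point.
λE₁h₂ = E₂ + λE₂h₁ ⇒ λ = E₂/(E₁h₂ − E₂h₁) = 5.58/(1174 − 169.1) = 0.005551 per s.

0.006 per s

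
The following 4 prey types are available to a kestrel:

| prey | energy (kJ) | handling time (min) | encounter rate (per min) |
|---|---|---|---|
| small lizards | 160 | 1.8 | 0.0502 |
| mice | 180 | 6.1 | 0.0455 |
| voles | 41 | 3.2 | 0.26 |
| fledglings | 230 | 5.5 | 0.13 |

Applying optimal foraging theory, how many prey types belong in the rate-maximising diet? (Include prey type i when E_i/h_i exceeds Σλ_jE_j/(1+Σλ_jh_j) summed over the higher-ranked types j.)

3

E/h in descending order: small lizards 88.9, fledglings 41.8, mice 29.5, voles 12.8 kJ/min. The optimal diet is the largest prefix of this list for which every included type satisfies E_i/h_i > R on the types above it.
Rate on top 1: 7.366. fledglings: 41.8 > 7.366 → include.
Rate on top 2: 21.01. mice: 29.5 > 21.01 → include.
Rate on top 3: 22.14. voles: 12.8 < 22.14 → exclude; stop.
Optimal diet: small lizards, fledglings, mice — 3 of 4 types.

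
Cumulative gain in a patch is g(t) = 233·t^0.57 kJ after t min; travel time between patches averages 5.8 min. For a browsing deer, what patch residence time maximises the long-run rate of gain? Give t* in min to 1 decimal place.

7.7 min

By the marginal value theorem, leave when the instantaneous gain rate g'(t) equals the habitat-wide average g(t)/(T + t).
g'(t) = 0.57·233·t^-0.43. Setting 0.57·233·t^-0.43 = 233·t^0.57/(5.8+t) gives 0.57(5.8+t) = t, so 0.43·t = 0.57×5.8.
t* = 0.57×5.8/0.43 = 7.688 min.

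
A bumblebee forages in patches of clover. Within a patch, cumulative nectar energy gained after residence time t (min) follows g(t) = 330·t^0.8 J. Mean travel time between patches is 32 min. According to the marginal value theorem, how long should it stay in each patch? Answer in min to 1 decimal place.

128.0 min

Maximise g(t)/(T+t): set derivative to zero → g'(t)(T+t) = g(t).
g'(t) = 0.8·330·t^-0.2. Setting 0.8·330·t^-0.2 = 330·t^0.8/(32+t) gives 0.8(32+t) = t, so 0.20·t = 0.8×32.
t* = 0.8×32/0.20 = 128 min.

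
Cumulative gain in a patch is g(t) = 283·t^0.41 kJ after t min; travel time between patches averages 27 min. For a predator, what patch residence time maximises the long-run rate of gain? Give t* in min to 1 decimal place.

18.8 min

Optimal t* satisfies g'(t*) = g(t*)/(T + t*).
g'(t) = 0.41·283·t^-0.59. Setting 0.41·283·t^-0.59 = 283·t^0.41/(27+t) gives 0.41(27+t) = t, so 0.59·t = 0.41×27.
t* = 0.41×27/0.59 = 18.76 min.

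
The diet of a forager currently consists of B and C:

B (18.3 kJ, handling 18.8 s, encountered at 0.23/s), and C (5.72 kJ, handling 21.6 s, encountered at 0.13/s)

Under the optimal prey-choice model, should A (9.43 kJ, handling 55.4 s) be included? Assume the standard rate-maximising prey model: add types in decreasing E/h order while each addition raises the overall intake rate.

No

Current rate: (0.23×18.3 + 0.13×5.72)/(1 + 0.23×18.8 + 0.13×21.6) = 0.609 kJ/s.
Profitability of A: 9.43/55.4 = 0.1702 kJ/s.
Since 0.1702 < R, time spent handling A is better spent searching.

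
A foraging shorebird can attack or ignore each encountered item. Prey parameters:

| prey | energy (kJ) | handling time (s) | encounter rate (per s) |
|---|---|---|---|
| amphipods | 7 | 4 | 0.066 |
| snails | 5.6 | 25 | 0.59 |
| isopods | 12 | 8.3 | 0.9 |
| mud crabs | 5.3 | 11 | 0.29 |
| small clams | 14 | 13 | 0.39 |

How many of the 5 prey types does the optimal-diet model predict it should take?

Profitabilities (E/h, kJ/s): amphipods 1.75, isopods 1.45, small clams 1.08, mud crabs 0.482, snails 0.224. Add prey in this order while the next type's profitability exceeds the intake rate on those already taken.
Rate on top 1: 0.3655. isopods: 1.45 > 0.3655 → include.
Rate on top 2: 1.289. small clams: 1.08 < 1.289 → exclude; stop.
Optimal diet: amphipods, isopods — 2 of 5 types.

2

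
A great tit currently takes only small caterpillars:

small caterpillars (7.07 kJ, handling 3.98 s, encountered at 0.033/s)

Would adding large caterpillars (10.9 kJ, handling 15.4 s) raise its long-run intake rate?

On small caterpillars alone, R = ΣλE/(1+Σλh) = 0.2333/1.131 = 0.2062 kJ/s.
Profitability of large caterpillars: 10.9/15.4 = 0.7078 kJ/s.
0.7078 > 0.2062, so adding large caterpillars raises the average — include it.

Yes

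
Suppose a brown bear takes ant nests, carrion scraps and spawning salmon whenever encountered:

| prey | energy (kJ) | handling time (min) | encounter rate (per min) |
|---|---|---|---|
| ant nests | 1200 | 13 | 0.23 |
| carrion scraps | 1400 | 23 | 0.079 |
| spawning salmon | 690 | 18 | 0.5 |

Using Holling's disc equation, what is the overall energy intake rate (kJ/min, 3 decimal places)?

Energy encountered per unit search time: 0.23×1200 + 0.079×1400 + 0.5×690 = 731.6 kJ/min.
Handling time per unit search time: 0.23×13 + 0.079×23 + 0.5×18 = 13.81.
Rate = 731.6/(1 + 13.81) = 49.41 kJ/min.

49.409 kJ/min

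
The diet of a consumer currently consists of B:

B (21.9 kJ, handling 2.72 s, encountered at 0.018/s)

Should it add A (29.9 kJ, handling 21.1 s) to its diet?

Intake rate on the current diet: R = (0.018×21.9) / (1 + 0.018×2.72) = 0.3942/1.049 = 0.3758 kJ/s.
A: E/h = 29.9/21.1 = 1.417 kJ/s.
Since 1.417 > R, including A increases the long-run rate.

Yes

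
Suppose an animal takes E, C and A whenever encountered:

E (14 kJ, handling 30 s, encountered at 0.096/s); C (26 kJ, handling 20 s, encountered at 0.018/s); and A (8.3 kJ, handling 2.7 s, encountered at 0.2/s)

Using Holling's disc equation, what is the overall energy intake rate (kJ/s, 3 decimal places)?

Energy encountered per unit search time: 0.096×14 + 0.018×26 + 0.2×8.3 = 3.472 kJ/s.
Handling time per unit search time: 0.096×30 + 0.018×20 + 0.2×2.7 = 3.78.
Rate = 3.472/(1 + 3.78) = 0.7264 kJ/s.

0.726 kJ/s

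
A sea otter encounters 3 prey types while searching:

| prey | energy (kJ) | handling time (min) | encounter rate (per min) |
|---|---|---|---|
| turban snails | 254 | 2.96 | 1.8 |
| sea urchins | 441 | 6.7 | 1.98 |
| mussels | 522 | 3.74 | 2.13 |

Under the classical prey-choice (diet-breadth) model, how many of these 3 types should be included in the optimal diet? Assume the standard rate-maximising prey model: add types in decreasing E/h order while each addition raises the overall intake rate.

Profitabilities (E/h, kJ/min): mussels 140, turban snails 85.8, sea urchins 65.8. Add prey in this order while the next type's profitability exceeds the intake rate on those already taken.
Rate on top 1: 124. turban snails: 85.8 < 124 → exclude; stop.
Optimal diet: mussels — 1 of 3 types.

1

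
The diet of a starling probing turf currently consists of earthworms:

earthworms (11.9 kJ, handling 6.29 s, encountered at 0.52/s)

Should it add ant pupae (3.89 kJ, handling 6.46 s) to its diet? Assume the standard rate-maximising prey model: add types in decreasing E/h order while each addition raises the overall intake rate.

No

On earthworms alone, R = ΣλE/(1+Σλh) = 6.188/4.271 = 1.449 kJ/s.
Profitability of ant pupae: 3.89/6.46 = 0.6022 kJ/s.
0.6022 < 1.449, so adding ant pupae would lower the average — exclude it.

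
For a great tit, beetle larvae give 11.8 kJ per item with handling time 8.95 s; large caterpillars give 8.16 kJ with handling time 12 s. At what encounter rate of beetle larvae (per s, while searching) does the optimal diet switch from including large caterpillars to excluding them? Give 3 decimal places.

0.119 per s

At the threshold, the rate on beetle larvae alone equals the profitability of large caterpillars: λ·11.8/(1 + λ·8.95) = 8.16/12 = 0.68.
Rearranging, λ(11.8 − 0.68×8.95) = 0.68, so λ = 0.68/5.714 = 0.119 per s.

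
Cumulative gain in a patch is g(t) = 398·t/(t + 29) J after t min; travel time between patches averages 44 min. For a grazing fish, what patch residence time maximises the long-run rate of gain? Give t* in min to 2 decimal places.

35.72 min

Maximise g(t)/(T+t): set derivative to zero → g'(t)(T+t) = g(t).
g'(t) = 398·29/(t + 29)². Setting 398·29/(t+29)² = 398t/[(t+29)(44+t)] gives 29(44+t) = t(t+29), so t² = 29×44 = 1276.
t* = √1276 = 35.72 min.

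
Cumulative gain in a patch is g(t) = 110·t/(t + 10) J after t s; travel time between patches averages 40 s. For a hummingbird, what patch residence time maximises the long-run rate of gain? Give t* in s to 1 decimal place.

20.0 s

Optimal t* satisfies g'(t*) = g(t*)/(T + t*).
g'(t) = 110·10/(t + 10)². Setting 110·10/(t+10)² = 110t/[(t+10)(40+t)] gives 10(40+t) = t(t+10), so t² = 10×40 = 400.
t* = √400 = 20 s.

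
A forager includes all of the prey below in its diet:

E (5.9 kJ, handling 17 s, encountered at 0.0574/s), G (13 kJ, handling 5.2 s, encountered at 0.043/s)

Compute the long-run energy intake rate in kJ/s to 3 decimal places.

0.408 kJ/s

R = Σλ_iE_i / (1 + Σλ_ih_i)
Numerator: 0.0574×5.9 + 0.043×13 = 0.8977
Denominator: 1 + 0.0574×17 + 0.043×5.2 = 2.199
R = 0.8977/2.199 = 0.4081 kJ/s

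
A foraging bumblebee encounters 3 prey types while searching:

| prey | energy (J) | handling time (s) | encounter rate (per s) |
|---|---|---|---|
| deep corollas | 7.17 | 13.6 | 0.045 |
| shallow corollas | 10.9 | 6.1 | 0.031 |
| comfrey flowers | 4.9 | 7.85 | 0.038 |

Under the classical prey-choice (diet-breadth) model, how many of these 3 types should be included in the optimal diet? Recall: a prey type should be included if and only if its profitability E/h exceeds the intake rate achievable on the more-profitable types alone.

E/h in descending order: shallow corollas 1.79, comfrey flowers 0.624, deep corollas 0.527 J/s. The optimal diet is the largest prefix of this list for which every included type satisfies E_i/h_i > R on the types above it.
Rate on top 1: 0.2842. comfrey flowers: 0.624 > 0.2842 → include.
Rate on top 2: 0.3524. deep corollas: 0.527 > 0.3524 → include.
Optimal diet: shallow corollas, comfrey flowers, deep corollas — 3 of 3 types.

3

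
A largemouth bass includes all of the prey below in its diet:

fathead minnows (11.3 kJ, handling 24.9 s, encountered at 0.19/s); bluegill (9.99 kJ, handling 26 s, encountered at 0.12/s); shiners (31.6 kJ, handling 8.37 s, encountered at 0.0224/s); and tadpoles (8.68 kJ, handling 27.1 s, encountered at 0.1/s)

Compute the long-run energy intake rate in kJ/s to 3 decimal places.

R = (0.19×11.3 + 0.12×9.99 + 0.0224×31.6 + 0.1×8.68) / (1 + 0.19×24.9 + 0.12×26 + 0.0224×8.37 + 0.1×27.1) = 4.922/11.75 = 0.4189 kJ/s.

0.419 kJ/s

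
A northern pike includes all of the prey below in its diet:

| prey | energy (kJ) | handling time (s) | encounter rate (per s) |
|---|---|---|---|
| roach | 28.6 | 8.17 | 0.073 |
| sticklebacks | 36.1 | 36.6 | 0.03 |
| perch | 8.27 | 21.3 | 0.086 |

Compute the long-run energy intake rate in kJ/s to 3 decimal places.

R = Σλ_iE_i / (1 + Σλ_ih_i)
Numerator: 0.073×28.6 + 0.03×36.1 + 0.086×8.27 = 3.882
Denominator: 1 + 0.073×8.17 + 0.03×36.6 + 0.086×21.3 = 4.526
R = 3.882/4.526 = 0.8577 kJ/s

0.858 kJ/s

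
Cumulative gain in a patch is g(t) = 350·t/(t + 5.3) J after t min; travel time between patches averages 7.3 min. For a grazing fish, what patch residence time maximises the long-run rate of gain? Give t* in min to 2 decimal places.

6.22 min

Optimal t* satisfies g'(t*) = g(t*)/(T + t*).
g'(t) = 350·5.3/(t + 5.3)². Setting 350·5.3/(t+5.3)² = 350t/[(t+5.3)(7.3+t)] gives 5.3(7.3+t) = t(t+5.3), so t² = 5.3×7.3 = 38.69.
t* = √38.69 = 6.22 min.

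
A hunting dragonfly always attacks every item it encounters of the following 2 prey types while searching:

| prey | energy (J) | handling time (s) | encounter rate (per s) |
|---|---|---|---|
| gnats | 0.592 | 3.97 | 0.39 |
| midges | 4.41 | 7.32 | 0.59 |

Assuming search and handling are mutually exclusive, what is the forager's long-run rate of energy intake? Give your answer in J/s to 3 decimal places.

0.413 J/s

R = (0.39×0.592 + 0.59×4.41) / (1 + 0.39×3.97 + 0.59×7.32) = 2.833/6.867 = 0.4125 J/s.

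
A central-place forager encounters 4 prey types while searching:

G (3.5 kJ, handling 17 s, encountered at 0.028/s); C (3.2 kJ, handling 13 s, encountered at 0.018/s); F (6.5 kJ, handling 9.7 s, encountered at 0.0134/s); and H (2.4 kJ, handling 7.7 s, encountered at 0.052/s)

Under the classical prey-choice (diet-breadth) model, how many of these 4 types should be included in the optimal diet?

4

Profitabilities (E/h, kJ/s): F 0.67, H 0.312, C 0.246, G 0.206. Add prey in this order while the next type's profitability exceeds the intake rate on those already taken.
Rate on top 1: 0.07708. H: 0.312 > 0.07708 → include.
Rate on top 2: 0.1385. C: 0.246 > 0.1385 → include.
Rate on top 3: 0.1527. G: 0.206 > 0.1527 → include.
Optimal diet: F, H, C, G — 4 of 4 types.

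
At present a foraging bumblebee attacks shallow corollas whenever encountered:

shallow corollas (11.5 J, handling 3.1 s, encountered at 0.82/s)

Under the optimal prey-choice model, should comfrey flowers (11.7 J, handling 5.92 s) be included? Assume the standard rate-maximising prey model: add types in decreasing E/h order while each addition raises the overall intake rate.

No

On shallow corollas alone, R = ΣλE/(1+Σλh) = 9.43/3.542 = 2.662 J/s.
comfrey flowers: E/h = 11.7/5.92 = 1.976 J/s.
Since 1.976 < R, time spent handling comfrey flowers is better spent searching.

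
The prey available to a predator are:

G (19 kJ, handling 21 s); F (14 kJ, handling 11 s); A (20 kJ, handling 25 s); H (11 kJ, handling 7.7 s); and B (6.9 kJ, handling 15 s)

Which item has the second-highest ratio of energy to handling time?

Profitability E/h (kJ/s): G = 19/21 = 0.905, F = 14/11 = 1.27, A = 20/25 = 0.8, H = 11/7.7 = 1.43, B = 6.9/15 = 0.46.
Ranked: H > F > G > A > B.

F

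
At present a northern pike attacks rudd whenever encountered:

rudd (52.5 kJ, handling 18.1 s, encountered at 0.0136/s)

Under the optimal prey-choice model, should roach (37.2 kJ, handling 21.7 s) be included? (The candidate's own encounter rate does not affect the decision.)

Yes

Intake rate on the current diet: R = (0.0136×52.5) / (1 + 0.0136×18.1) = 0.714/1.246 = 0.573 kJ/s.
Profitability of roach: 37.2/21.7 = 1.714 kJ/s.
1.714 > 0.573, so adding roach raises the average — include it.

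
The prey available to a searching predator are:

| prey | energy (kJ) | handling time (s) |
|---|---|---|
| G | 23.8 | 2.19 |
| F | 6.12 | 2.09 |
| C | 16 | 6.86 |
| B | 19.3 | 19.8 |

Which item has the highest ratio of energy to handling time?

In descending order of E/h:
G: 23.8/2.19 = 10.9 kJ/s
F: 6.12/2.09 = 2.93 kJ/s
C: 16/6.86 = 2.33 kJ/s
B: 19.3/19.8 = 0.975 kJ/s

G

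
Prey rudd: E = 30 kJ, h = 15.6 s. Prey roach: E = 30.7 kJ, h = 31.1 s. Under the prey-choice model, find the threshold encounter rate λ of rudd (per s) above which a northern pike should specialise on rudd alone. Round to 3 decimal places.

0.068 per s

Drop roach once their profitability E₂/h₂ falls below the rate achievable on rudd alone: E₂/h₂ = λE₁/(1 + λh₁).
Solve for λ: λE₁h₂ = E₂(1 + λh₁) → λ(E₁h₂ − E₂h₁) = E₂ → λ = E₂/(E₁h₂ − E₂h₁).
λ = 30.7/(30×31.1 − 30.7×15.6) = 30.7/454.1 = 0.06761 per s.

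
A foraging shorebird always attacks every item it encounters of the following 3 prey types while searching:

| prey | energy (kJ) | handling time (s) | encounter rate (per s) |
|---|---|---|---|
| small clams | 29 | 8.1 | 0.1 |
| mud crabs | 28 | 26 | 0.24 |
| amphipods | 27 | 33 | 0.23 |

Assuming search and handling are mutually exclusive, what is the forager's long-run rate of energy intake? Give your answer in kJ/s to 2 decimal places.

1.01 kJ/s

Energy encountered per unit search time: 0.1×29 + 0.24×28 + 0.23×27 = 15.83 kJ/s.
Handling time per unit search time: 0.1×8.1 + 0.24×26 + 0.23×33 = 14.64.
Rate = 15.83/(1 + 14.64) = 1.012 kJ/s.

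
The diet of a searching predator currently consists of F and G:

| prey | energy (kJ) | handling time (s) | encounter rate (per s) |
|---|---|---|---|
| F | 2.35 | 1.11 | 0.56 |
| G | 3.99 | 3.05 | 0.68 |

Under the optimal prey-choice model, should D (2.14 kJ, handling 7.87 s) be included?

No

On F and G alone, R = ΣλE/(1+Σλh) = 4.029/3.696 = 1.09 kJ/s.
Profitability of D: 2.14/7.87 = 0.2719 kJ/s.
0.2719 < 1.09, so adding D would lower the average — exclude it.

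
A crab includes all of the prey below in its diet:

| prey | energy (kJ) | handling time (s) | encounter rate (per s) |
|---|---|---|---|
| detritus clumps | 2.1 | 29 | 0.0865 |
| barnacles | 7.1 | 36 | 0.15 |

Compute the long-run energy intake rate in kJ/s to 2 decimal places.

Energy encountered per unit search time: 0.0865×2.1 + 0.15×7.1 = 1.247 kJ/s.
Handling time per unit search time: 0.0865×29 + 0.15×36 = 7.909.
Rate = 1.247/(1 + 7.909) = 0.1399 kJ/s.

0.14 kJ/s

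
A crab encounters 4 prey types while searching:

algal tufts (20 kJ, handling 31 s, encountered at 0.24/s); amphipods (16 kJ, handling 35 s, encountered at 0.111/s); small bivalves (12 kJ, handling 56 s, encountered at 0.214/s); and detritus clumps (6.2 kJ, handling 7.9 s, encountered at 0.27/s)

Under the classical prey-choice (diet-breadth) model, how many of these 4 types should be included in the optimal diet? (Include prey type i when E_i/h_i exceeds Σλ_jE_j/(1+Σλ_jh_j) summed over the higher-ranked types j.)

2

E/h in descending order: detritus clumps 0.785, algal tufts 0.645, amphipods 0.457, small bivalves 0.214 kJ/s. The optimal diet is the largest prefix of this list for which every included type satisfies E_i/h_i > R on the types above it.
Rate on top 1: 0.5343. algal tufts: 0.645 > 0.5343 → include.
Rate on top 2: 0.6123. amphipods: 0.457 < 0.6123 → exclude; stop.
Optimal diet: detritus clumps, algal tufts — 2 of 4 types.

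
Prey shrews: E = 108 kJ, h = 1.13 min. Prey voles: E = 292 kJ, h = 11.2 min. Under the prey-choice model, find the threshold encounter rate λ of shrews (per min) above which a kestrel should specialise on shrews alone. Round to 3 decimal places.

0.332 per min

Drop voles once their profitability E₂/h₂ falls below the rate achievable on shrews alone: E₂/h₂ = λE₁/(1 + λh₁).
Solve for λ: λE₁h₂ = E₂(1 + λh₁) → λ(E₁h₂ − E₂h₁) = E₂ → λ = E₂/(E₁h₂ − E₂h₁).
λ = 292/(108×11.2 − 292×1.13) = 292/879.6 = 0.332 per min.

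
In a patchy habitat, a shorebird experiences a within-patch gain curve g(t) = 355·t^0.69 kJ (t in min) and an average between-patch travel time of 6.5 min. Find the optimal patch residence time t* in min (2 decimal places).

Maximise g(t)/(T+t): set derivative to zero → g'(t)(T+t) = g(t).
g'(t) = 0.69·355·t^-0.31. Setting 0.69·355·t^-0.31 = 355·t^0.69/(6.5+t) gives 0.69(6.5+t) = t, so 0.31·t = 0.69×6.5.
t* = 0.69×6.5/0.31 = 14.47 min.

14.47 min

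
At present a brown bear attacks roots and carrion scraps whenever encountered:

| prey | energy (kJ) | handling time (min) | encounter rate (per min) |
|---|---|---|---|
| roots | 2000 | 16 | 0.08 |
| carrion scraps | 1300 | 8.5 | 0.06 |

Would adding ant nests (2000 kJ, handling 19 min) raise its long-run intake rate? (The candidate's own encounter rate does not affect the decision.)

Current rate: (0.08×2000 + 0.06×1300)/(1 + 0.08×16 + 0.06×8.5) = 85.3 kJ/min.
Profitability of ant nests: 2000/19 = 105.3 kJ/min.
105.3 > 85.3, so adding ant nests raises the average — include it.

Yes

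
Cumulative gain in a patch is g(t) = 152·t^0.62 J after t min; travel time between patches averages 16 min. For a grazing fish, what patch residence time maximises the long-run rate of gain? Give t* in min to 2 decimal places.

26.11 min

Maximise g(t)/(T+t): set derivative to zero → g'(t)(T+t) = g(t).
g'(t) = 0.62·152·t^-0.38. Setting 0.62·152·t^-0.38 = 152·t^0.62/(16+t) gives 0.62(16+t) = t, so 0.38·t = 0.62×16.
t* = 0.62×16/0.38 = 26.11 min.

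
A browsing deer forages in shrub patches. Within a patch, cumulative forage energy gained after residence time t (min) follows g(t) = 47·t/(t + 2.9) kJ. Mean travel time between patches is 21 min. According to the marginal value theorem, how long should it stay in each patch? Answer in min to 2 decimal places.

Optimal t* satisfies g'(t*) = g(t*)/(T + t*).
g'(t) = 47·2.9/(t + 2.9)². Setting 47·2.9/(t+2.9)² = 47t/[(t+2.9)(21+t)] gives 2.9(21+t) = t(t+2.9), so t² = 2.9×21 = 60.9.
t* = √60.9 = 7.804 min.

7.80 min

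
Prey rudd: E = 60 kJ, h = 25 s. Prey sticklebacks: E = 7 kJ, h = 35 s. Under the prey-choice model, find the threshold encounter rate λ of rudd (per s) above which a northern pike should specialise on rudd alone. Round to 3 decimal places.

0.004 per s

At the threshold, the rate on rudd alone equals the profitability of sticklebacks: λ·60/(1 + λ·25) = 7/35 = 0.2.
Rearranging, λ(60 − 0.2×25) = 0.2, so λ = 0.2/55 = 0.003636 per s.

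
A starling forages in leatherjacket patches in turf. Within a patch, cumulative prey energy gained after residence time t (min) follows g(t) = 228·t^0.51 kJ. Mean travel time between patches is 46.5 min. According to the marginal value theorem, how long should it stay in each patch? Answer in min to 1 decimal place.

48.4 min

Optimal t* satisfies g'(t*) = g(t*)/(T + t*).
g'(t) = 0.51·228·t^-0.49. Setting 0.51·228·t^-0.49 = 228·t^0.51/(46.5+t) gives 0.51(46.5+t) = t, so 0.49·t = 0.51×46.5.
t* = 0.51×46.5/0.49 = 48.4 min.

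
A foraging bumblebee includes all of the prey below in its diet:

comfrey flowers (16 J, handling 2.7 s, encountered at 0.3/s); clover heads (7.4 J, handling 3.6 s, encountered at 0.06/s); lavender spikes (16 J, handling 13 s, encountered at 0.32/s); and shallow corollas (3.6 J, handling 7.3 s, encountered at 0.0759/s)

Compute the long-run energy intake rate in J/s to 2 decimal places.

1.58 J/s

Energy encountered per unit search time: 0.3×16 + 0.06×7.4 + 0.32×16 + 0.0759×3.6 = 10.64 J/s.
Handling time per unit search time: 0.3×2.7 + 0.06×3.6 + 0.32×13 + 0.0759×7.3 = 5.74.
Rate = 10.64/(1 + 5.74) = 1.578 J/s.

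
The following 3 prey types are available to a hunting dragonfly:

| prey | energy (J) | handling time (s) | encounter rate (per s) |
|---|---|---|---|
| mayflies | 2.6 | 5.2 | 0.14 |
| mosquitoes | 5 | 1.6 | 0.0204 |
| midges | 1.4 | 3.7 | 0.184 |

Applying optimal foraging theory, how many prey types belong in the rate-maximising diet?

Rank by E/h (J/s): mosquitoes 3.12, mayflies 0.5, midges 0.378. Include each in turn until the next type's E/h falls below the running intake rate.
Rate on top 1: 0.09878. mayflies: 0.5 > 0.09878 → include.
Rate on top 2: 0.2647. midges: 0.378 > 0.2647 → include.
Optimal diet: mosquitoes, mayflies, midges — 3 of 3 types.

3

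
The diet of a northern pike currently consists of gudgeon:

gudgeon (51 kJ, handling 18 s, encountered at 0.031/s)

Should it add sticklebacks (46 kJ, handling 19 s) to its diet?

Yes

On gudgeon alone, R = ΣλE/(1+Σλh) = 1.581/1.558 = 1.015 kJ/s.
sticklebacks: E/h = 46/19 = 2.421 kJ/s.
Since 2.421 > R, including sticklebacks increases the long-run rate.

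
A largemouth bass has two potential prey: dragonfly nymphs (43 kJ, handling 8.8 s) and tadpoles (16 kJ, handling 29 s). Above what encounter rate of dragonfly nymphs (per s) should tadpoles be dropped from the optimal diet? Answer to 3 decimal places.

At the threshold, the rate on dragonfly nymphs alone equals the profitability of tadpoles: λ·43/(1 + λ·8.8) = 16/29 = 0.5517.
Rearranging, λ(43 − 0.5517×8.8) = 0.5517, so λ = 0.5517/38.14 = 0.01446 per s.

0.014 per s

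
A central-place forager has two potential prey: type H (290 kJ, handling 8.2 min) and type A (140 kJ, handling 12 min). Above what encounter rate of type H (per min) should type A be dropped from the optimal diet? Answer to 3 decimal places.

At the threshold, the rate on type H alone equals the profitability of type A: λ·290/(1 + λ·8.2) = 140/12 = 11.67.
Rearranging, λ(290 − 11.67×8.2) = 11.67, so λ = 11.67/194.3 = 0.06003 per min.

0.060 per min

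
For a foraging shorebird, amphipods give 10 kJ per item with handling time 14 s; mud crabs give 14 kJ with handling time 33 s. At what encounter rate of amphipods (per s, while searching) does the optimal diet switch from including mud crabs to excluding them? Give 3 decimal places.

The zero-one rule: include mud crabs iff E₂/h₂ > λE₁/(1+λh₁). Equality gives the switch point.
λE₁h₂ = E₂ + λE₂h₁ ⇒ λ = E₂/(E₁h₂ − E₂h₁) = 14/(330 − 196) = 0.1045 per s.

0.104 per s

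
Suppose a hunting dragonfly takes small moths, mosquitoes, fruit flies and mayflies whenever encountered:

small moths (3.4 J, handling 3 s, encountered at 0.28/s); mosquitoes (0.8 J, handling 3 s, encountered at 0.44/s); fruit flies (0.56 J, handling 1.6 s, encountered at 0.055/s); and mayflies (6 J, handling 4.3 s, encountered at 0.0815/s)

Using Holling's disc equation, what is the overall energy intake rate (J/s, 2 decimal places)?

0.51 J/s

Energy encountered per unit search time: 0.28×3.4 + 0.44×0.8 + 0.055×0.56 + 0.0815×6 = 1.824 J/s.
Handling time per unit search time: 0.28×3 + 0.44×3 + 0.055×1.6 + 0.0815×4.3 = 2.598.
Rate = 1.824/(1 + 2.598) = 0.5068 J/s.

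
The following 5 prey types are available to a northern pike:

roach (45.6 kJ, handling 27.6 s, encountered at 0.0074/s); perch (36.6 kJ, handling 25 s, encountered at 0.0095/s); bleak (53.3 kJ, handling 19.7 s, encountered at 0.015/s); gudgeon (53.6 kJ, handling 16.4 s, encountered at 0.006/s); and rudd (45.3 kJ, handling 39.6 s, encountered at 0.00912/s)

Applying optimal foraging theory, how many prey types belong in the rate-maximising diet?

5

Rank by E/h (kJ/s): gudgeon 3.27, bleak 2.71, roach 1.65, perch 1.46, rudd 1.14. Include each in turn until the next type's E/h falls below the running intake rate.
Rate on top 1: 0.2928. bleak: 2.71 > 0.2928 → include.
Rate on top 2: 0.8043. roach: 1.65 > 0.8043 → include.
Rate on top 3: 0.9126. perch: 1.46 > 0.9126 → include.
Rate on top 4: 0.984. rudd: 1.14 > 0.984 → include.
Optimal diet: gudgeon, bleak, roach, perch, rudd — 5 of 5 types.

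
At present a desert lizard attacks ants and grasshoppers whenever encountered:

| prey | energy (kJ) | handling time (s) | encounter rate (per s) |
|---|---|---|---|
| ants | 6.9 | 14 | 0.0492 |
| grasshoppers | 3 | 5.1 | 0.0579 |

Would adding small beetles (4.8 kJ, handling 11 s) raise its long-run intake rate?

Yes

Intake rate on the current diet: R = (0.0492×6.9 + 0.0579×3) / (1 + 0.0492×14 + 0.0579×5.1) = 0.5132/1.984 = 0.2586 kJ/s.
small beetles: E/h = 4.8/11 = 0.4364 kJ/s.
0.4364 > 0.2586, so adding small beetles raises the average — include it.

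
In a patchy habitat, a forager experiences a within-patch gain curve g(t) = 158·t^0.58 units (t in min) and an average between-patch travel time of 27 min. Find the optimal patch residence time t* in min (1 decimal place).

37.3 min

By the marginal value theorem, leave when the instantaneous gain rate g'(t) equals the habitat-wide average g(t)/(T + t).
g'(t) = 0.58·158·t^-0.42. Setting 0.58·158·t^-0.42 = 158·t^0.58/(27+t) gives 0.58(27+t) = t, so 0.42·t = 0.58×27.
t* = 0.58×27/0.42 = 37.29 min.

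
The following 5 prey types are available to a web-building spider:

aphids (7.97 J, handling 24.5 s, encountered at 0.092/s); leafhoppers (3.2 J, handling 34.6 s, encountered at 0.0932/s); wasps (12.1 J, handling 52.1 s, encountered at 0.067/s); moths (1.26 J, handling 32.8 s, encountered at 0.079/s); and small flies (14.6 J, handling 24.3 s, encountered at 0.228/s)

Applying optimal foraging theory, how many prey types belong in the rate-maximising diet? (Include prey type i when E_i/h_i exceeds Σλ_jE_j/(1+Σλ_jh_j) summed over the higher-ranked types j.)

1

Profitabilities (E/h, J/s): small flies 0.601, aphids 0.325, wasps 0.232, leafhoppers 0.0925, moths 0.0384. Add prey in this order while the next type's profitability exceeds the intake rate on those already taken.
Rate on top 1: 0.509. aphids: 0.325 < 0.509 → exclude; stop.
Optimal diet: small flies — 1 of 5 types.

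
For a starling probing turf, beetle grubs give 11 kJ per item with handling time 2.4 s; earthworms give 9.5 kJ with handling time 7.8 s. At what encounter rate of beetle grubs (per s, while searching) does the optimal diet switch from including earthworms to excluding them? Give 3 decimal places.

0.151 per s

Drop earthworms once their profitability E₂/h₂ falls below the rate achievable on beetle grubs alone: E₂/h₂ = λE₁/(1 + λh₁).
Solve for λ: λE₁h₂ = E₂(1 + λh₁) → λ(E₁h₂ − E₂h₁) = E₂ → λ = E₂/(E₁h₂ − E₂h₁).
λ = 9.5/(11×7.8 − 9.5×2.4) = 9.5/63 = 0.1508 per s.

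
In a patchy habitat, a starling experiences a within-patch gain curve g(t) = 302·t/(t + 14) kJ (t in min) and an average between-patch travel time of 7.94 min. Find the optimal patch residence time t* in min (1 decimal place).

By the marginal value theorem, leave when the instantaneous gain rate g'(t) equals the habitat-wide average g(t)/(T + t).
g'(t) = 302·14/(t + 14)². Setting 302·14/(t+14)² = 302t/[(t+14)(7.94+t)] gives 14(7.94+t) = t(t+14), so t² = 14×7.94 = 111.2.
t* = √111.2 = 10.54 min.

10.5 min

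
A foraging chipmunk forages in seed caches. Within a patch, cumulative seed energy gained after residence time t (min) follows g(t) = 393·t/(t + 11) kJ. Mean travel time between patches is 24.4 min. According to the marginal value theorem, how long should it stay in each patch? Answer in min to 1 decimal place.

Optimal t* satisfies g'(t*) = g(t*)/(T + t*).
g'(t) = 393·11/(t + 11)². Setting 393·11/(t+11)² = 393t/[(t+11)(24.4+t)] gives 11(24.4+t) = t(t+11), so t² = 11×24.4 = 268.4.
t* = √268.4 = 16.38 min.

16.4 min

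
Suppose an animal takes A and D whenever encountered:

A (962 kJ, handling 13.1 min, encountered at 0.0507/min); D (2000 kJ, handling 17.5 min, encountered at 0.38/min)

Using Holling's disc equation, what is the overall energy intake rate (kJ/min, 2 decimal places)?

Energy encountered per unit search time: 0.0507×962 + 0.38×2000 = 808.8 kJ/min.
Handling time per unit search time: 0.0507×13.1 + 0.38×17.5 = 7.314.
Rate = 808.8/(1 + 7.314) = 97.28 kJ/min.

97.28 kJ/min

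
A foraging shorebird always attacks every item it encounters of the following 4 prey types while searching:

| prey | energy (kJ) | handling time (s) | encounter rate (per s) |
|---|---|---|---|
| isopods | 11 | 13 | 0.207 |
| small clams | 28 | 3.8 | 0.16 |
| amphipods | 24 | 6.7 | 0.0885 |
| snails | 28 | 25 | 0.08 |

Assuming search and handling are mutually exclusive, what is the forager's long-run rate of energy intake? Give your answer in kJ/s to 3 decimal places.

R = Σλ_iE_i / (1 + Σλ_ih_i)
Numerator: 0.207×11 + 0.16×28 + 0.0885×24 + 0.08×28 = 11.12
Denominator: 1 + 0.207×13 + 0.16×3.8 + 0.0885×6.7 + 0.08×25 = 6.892
R = 11.12/6.892 = 1.614 kJ/s

1.614 kJ/s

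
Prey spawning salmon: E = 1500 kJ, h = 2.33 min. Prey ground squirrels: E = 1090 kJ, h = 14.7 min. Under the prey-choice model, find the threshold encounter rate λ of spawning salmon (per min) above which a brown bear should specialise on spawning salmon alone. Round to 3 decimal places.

0.056 per min

The zero-one rule: include ground squirrels iff E₂/h₂ > λE₁/(1+λh₁). Equality gives the switch point.
λE₁h₂ = E₂ + λE₂h₁ ⇒ λ = E₂/(E₁h₂ − E₂h₁) = 1090/(2.205e+04 − 2540) = 0.05587 per min.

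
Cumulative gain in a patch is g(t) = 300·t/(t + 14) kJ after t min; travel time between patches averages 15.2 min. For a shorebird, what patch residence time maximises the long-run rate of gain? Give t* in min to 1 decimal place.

By the marginal value theorem, leave when the instantaneous gain rate g'(t) equals the habitat-wide average g(t)/(T + t).
g'(t) = 300·14/(t + 14)². Setting 300·14/(t+14)² = 300t/[(t+14)(15.2+t)] gives 14(15.2+t) = t(t+14), so t² = 14×15.2 = 212.8.
t* = √212.8 = 14.59 min.

14.6 min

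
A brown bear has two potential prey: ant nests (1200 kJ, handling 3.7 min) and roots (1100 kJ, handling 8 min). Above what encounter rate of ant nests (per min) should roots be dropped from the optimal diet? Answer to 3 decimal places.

0.199 per min

At the threshold, the rate on ant nests alone equals the profitability of roots: λ·1200/(1 + λ·3.7) = 1100/8 = 137.5.
Rearranging, λ(1200 − 137.5×3.7) = 137.5, so λ = 137.5/691.2 = 0.1989 per min.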